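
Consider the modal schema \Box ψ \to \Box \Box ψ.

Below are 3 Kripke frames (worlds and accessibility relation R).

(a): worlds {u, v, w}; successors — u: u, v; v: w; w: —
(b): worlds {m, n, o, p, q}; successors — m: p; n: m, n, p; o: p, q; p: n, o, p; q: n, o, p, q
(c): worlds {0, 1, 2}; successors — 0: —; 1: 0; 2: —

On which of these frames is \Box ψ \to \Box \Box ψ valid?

(c)

This is the axiom for transitivity; its first-order frame correspondent is \forall x \forall y \forall z (Rxy \wedge Ryz \to Rxz).
(a): fails — Ruv and Rvw but not Ruw.
(b): fails — Rop and Rpn but not Ron.
(c): condition met.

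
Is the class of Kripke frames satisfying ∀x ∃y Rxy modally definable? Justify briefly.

This is a Sahlqvist condition; the D axiom □r → ◇r defines it.
Suppose □r→◇r is valid. At any x set V(r)=W. Then □r at x, so ◇r at x, so x has a successor.

Yes — defined by □r → ◇r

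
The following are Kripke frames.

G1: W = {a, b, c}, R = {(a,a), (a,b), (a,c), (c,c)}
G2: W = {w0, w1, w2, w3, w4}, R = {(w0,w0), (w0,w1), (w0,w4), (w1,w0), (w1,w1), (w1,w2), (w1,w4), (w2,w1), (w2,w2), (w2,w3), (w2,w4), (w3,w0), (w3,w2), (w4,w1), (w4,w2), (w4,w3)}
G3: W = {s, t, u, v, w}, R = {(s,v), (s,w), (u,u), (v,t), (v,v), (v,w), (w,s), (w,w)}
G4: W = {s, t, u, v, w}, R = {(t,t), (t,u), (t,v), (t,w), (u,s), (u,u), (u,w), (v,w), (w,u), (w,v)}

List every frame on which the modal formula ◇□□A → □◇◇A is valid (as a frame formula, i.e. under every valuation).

G2

This is the axiom for a generalized confluence (Geach) condition; its first-order frame correspondent is ∀x ∀y ∀z ((xRy ∧ xRz) → ∃w (yR²w ∧ zR²w)).
G1: fails — aRa, aRb but no w with aR²w and bR²w.
G2: holds.
G3: fails — vRt, vRt but no w* with tR²w* and tR²w*.
G4: fails — uRs, uRs but no w* with sR²w* and sR²w*.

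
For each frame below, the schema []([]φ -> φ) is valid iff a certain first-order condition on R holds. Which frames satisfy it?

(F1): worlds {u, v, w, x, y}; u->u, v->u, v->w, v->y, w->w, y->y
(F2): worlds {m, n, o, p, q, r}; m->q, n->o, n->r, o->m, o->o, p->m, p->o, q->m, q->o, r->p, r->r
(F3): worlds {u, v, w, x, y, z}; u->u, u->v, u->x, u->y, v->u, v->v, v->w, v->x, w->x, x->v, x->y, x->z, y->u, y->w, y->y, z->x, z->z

(F1)

The schema corresponds to shift-reflexivity: forall x forall y (Rxy -> Ryy).
(F1): condition met.
(F2): fails — Rom but not Rmm.
(F3): fails — Rwx but not Rxx.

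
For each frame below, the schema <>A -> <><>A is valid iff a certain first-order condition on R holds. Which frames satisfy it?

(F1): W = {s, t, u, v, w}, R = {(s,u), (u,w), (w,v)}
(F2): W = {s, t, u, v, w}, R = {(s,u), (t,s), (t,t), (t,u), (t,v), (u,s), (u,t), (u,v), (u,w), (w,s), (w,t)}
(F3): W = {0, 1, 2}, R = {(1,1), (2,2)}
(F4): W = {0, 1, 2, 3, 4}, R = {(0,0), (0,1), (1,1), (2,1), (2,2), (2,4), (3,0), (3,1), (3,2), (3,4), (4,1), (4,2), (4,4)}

(F3), (F4)

Frame correspondent (Sahlqvist): forall x forall y (xRy -> exists w (y = w & x R^2 w)) — i.e. a generalized confluence (Geach) condition.
(F1): fails — sRu but no w* with u=w* and sR²w*.
(F2): fails — sRu but no w* with u=w* and sR²w*.
(F3): condition met.
(F4): condition met.
Valid on: (F3), (F4).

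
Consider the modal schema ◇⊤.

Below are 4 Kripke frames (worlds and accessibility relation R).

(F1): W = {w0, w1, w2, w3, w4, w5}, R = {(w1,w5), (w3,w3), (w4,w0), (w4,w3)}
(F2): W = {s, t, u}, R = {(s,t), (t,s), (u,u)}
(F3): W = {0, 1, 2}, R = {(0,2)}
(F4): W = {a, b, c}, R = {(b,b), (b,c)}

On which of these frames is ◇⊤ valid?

Frame correspondent (Sahlqvist): ∀x ∃y Rxy — i.e. seriality.
(F1): fails — world w0 has no successor.
(F2): condition met.
(F3): fails — world 1 has no successor.
(F4): fails — world a has no successor.

(F2)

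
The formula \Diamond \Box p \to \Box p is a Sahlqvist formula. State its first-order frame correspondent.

This is frame-equivalent to ◇p → □◇p (substitute ¬p for p and contrapose).
Suppose ◇p→□◇p is valid. Take Rxy, Rxz and set V(p)={y}. Then ◇p at x, so □◇p at x, so ◇p at z, so some w with Rzw has p; w=y, i.e. Rzy. By symmetry of the argument, Ryz.

the Euclidean property: \forall x \forall y \forall z (Rxy \wedge Rxz \to Ryz)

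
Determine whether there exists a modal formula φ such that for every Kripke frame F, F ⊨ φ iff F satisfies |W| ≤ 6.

Modal frame validity is preserved under disjoint unions.
Any modal formula valid on each of 7 disjoint one-world frames is valid on their disjoint union (validity is preserved under disjoint unions). Each one-world frame has |W|=1≤6, but the union has |W|=7.
So the class is not modally definable.

Not modally definable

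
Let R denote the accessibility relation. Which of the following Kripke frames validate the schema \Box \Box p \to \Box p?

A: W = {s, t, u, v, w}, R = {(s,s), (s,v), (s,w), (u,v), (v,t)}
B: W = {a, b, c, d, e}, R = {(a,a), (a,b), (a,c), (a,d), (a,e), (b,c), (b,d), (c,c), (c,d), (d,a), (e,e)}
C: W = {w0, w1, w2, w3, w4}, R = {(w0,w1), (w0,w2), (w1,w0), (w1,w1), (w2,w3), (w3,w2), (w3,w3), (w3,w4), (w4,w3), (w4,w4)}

B

This is the axiom for density; its first-order frame correspondent is \forall x \forall y (Rxy \to \exists z (Rxz \wedge Rzy)).
A: fails — Ruv but no z with Ruz and Rzv.
B: condition met.
C: fails — Rw0w2 but no z with Rw0z and Rzw2.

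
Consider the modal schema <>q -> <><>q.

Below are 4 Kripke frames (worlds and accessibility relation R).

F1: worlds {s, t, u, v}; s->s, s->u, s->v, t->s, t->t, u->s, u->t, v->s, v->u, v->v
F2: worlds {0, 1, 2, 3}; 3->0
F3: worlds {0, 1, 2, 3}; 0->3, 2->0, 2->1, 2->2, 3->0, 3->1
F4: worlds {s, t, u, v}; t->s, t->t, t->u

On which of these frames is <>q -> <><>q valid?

This is the axiom for a generalized confluence (Geach) condition; its first-order frame correspondent is forall x forall y (xRy -> exists w (y = w & x R^2 w)).
F1: condition met.
F2: fails — 3R0 but no w with 0=w and 3R²w.
F3: fails — 0R3 but no w with 3=w and 0R²w.
F4: condition met.

F1, F4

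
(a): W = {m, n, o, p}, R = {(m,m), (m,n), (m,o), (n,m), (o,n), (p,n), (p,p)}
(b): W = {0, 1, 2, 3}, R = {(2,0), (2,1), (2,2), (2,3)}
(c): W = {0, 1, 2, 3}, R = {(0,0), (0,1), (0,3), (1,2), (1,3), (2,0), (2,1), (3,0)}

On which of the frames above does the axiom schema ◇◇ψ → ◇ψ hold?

The schema corresponds to transitivity: ∀x ∀y ∀z (Rxy ∧ Ryz → Rxz).
(a): fails — Ron and Rnm but not Rom.
(b): satisfies the condition.
(c): fails — R12 and R20 but not R10.

(b)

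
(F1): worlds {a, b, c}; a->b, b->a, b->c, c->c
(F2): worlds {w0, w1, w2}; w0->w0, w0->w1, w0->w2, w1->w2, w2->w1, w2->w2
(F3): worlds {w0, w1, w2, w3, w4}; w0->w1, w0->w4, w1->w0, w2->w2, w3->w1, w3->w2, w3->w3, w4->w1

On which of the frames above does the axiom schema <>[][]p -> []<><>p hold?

This is the axiom for a generalized confluence (Geach) condition; its first-order frame correspondent is forall x forall y forall z ((xRy & xRz) -> exists w (y R^2 w & z R^2 w)).
(F1): ✓.
(F2): ✓.
(F3): fails — w0Rw1, w0Rw4 but no w with w1R²w and w4R²w.
Valid on: (F1), (F2).

(F1), (F2)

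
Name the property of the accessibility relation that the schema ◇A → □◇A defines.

The Euclidean property

Suppose ◇A→□◇A is valid. Take Rxy, Rxz and set V(A)={y}. Then ◇A at x, so □◇A at x, so ◇A at z, so some w with Rzw has A; w=y, i.e. Rzy. By symmetry of the argument, Ryz.
Conversely, on a frame with the Euclidean property the schema holds at every world under every valuation.
So the correspondent is the Euclidean property.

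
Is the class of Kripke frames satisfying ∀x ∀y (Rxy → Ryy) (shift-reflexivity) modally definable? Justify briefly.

Definable; □(□r → r) defines it

This is a Sahlqvist condition; the T□ axiom □(□r → r) defines it.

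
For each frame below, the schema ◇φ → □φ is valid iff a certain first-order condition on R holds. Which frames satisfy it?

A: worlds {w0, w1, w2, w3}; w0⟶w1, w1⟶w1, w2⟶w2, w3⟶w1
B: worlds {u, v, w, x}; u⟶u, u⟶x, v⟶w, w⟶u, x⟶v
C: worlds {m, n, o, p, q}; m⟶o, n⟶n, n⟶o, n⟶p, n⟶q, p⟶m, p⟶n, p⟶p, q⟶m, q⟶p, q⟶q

A

This is the axiom for partial functionality; its first-order frame correspondent is ∀x ∀y ∀z (Rxy ∧ Rxz → y = z).
A: ✓.
B: fails — u sees both u and x.
C: fails — n sees both n and o.
Valid on: A.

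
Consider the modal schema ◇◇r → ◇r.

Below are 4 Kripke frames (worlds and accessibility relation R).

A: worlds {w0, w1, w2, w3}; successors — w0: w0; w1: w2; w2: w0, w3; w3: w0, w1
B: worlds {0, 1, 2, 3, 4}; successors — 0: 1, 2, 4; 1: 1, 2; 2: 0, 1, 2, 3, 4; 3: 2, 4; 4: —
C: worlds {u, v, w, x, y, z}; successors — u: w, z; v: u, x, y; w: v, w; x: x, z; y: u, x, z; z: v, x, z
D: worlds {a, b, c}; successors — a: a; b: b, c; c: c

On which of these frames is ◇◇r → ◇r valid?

Frame correspondent (Sahlqvist): ∀x ∀y ∀z (Rxy ∧ Ryz → Rxz) — i.e. transitivity.
A: fails — Rw1w2 and Rw2w0 but not Rw1w0.
B: fails — R32 and R20 but not R30.
C: fails — Ruz and Rzx but not Rux.
D: satisfies the condition.

D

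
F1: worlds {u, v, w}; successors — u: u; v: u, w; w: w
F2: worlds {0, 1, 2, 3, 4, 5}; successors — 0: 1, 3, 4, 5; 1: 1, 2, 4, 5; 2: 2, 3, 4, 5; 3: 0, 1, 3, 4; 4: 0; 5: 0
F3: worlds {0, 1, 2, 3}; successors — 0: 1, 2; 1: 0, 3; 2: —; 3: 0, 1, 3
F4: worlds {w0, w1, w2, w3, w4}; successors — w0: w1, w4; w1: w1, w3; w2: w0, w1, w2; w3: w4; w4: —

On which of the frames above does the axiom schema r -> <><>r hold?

F2

The schema corresponds to a generalized confluence (Geach) condition: forall x exists w (x = w & x R^2 w).
F1: fails — at v but no t with v=t and vR²t.
F2: ✓.
F3: fails — at 2 but no w with 2=w and 2R²w.
F4: fails — at w0 but no w with w0=w and w0R²w.
Valid on: F2.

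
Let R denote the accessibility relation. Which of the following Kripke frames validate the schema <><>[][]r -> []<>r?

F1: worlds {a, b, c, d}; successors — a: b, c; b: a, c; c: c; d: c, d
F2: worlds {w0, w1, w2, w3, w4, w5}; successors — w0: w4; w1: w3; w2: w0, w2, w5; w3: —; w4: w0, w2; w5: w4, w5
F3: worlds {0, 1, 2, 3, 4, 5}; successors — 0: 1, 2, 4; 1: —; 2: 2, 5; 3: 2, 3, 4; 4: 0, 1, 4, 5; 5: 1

F1

This is the axiom for a generalized confluence (Geach) condition; its first-order frame correspondent is forall x forall y forall z ((x R^2 y & xRz) -> exists w (y R^2 w & zRw)).
F1: condition met.
F2: fails — w2R²w0, w2Rw0 but no w with w0R²w and w0Rw.
F3: fails — 0R²0, 0R1 but no w with 0R²w and 1Rw.
Valid on: F1.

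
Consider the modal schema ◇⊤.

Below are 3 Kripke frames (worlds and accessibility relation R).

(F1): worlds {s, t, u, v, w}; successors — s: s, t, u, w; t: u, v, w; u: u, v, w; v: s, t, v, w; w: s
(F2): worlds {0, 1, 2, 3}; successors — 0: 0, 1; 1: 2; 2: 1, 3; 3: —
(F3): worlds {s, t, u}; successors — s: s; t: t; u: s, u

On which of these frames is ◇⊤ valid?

Frame correspondent (Sahlqvist): ∀x ∃y Rxy — i.e. seriality.
(F1): ✓.
(F2): fails — world 3 has no successor.
(F3): ✓.
Valid on: (F1), (F3).

(F1), (F3)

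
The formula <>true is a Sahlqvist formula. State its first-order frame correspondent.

Seriality

◇⊤ holds at w iff w has a successor, so frame-validity of ◇⊤ is exactly seriality. Equivalently via □ψ → ◇ψ:
Suppose □ψ→◇ψ is valid. At any x set V(ψ)=W. Then □ψ at x, so ◇ψ at x, so x has a successor.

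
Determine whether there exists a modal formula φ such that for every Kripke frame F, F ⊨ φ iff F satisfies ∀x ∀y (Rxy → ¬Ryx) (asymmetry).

Any modally definable frame class is closed under surjective bounded morphisms.
The 3-cycle (worlds a,b,c with a→b→c→a) is asymmetric. Mapping every world to a single reflexive point • is a surjective bounded morphism, and the reflexive point is not asymmetric (R•• but asymmetry requires ¬R••).
So the class is not modally definable.

No — not modally definable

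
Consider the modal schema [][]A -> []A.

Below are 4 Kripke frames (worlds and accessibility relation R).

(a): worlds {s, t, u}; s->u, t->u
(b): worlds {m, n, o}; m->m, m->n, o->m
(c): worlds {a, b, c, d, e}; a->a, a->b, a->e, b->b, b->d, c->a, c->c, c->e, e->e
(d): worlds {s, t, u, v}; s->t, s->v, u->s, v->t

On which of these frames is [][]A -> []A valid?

(b), (c)

The schema corresponds to density: forall x forall y (Rxy -> exists z (Rxz & Rzy)).
(a): fails — Rsu but no z with Rsz and Rzu.
(b): condition met.
(c): condition met.
(d): fails — Rus but no z with Ruz and Rzs.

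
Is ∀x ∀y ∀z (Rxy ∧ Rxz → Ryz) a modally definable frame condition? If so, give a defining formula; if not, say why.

Yes — defined by ◇r → □◇r

The condition is the Euclidean property. A defining modal formula is ◇r → □◇r.
Suppose ◇r→□◇r is valid. Take Rxy, Rxz and set V(r)={y}. Then ◇r at x, so □◇r at x, so ◇r at z, so some w with Rzw has r; w=y, i.e. Rzy. By symmetry of the argument, Ryz.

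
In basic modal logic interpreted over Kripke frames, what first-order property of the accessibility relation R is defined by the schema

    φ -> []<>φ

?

Suppose φ→□◇φ is valid. Take Rxy and set V(φ)={x}. Then φ at x, so □◇φ at x, so ◇φ at y, so some z with Ryz has φ; z=x, i.e. Ryx.

symmetry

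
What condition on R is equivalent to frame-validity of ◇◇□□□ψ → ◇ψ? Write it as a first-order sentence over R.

This is a Sahlqvist (Geach-type) schema ◇^2□^3ψ → □^0◇^1ψ.
Minimal-valuation argument: fix x; take any y with xR^2y and any z with xR^0z. Set V(ψ) to the set of worlds R-reachable from y in exactly 3 steps. Then □^3ψ holds at y, so the antecedent holds at x; validity forces ◇^1ψ at z, giving a w with zR^1w and yR^3w.
First-order correspondent: ∀x ∀y (xR²y → ∃w (yR³w ∧ xRw)).

∀x ∀y (xR²y → ∃w (yR³w ∧ xRw))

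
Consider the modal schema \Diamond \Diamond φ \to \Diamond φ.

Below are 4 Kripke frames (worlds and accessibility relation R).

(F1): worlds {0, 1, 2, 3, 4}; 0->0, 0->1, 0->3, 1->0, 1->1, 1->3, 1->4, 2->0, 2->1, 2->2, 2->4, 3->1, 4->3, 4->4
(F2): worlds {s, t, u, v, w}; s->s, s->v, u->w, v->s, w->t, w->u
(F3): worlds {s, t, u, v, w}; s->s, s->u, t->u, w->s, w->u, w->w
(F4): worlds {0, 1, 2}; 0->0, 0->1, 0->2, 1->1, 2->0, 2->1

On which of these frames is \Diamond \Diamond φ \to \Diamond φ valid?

Frame correspondent (Sahlqvist): \forall x \forall y \forall z (Rxy \wedge Ryz \to Rxz) — i.e. transitivity.
(F1): fails — R31 and R10 but not R30.
(F2): fails — Ruw and Rwt but not Rut.
(F3): condition met.
(F4): fails — R20 and R02 but not R22.

(F3)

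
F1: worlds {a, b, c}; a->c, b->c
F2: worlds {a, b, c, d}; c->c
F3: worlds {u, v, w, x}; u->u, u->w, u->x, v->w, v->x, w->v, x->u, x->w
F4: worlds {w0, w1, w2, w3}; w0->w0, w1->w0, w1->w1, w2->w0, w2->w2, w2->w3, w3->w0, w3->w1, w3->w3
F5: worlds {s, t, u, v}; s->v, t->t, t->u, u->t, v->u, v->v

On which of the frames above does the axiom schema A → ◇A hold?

The schema corresponds to reflexivity: ∀x Rxx.
F1: fails — world a does not see itself.
F2: fails — world a does not see itself.
F3: fails — world v does not see itself.
F4: ✓.
F5: fails — world s does not see itself.

F4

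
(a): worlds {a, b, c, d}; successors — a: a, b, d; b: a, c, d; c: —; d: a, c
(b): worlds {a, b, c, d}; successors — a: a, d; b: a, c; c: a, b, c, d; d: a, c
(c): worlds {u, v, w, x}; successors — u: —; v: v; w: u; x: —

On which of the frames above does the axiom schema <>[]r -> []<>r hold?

(b)

This is the axiom for convergence; its first-order frame correspondent is forall x forall y forall z (Rxy & Rxz -> exists w (Ryw & Rzw)).
(a): fails — Rbc and Rbc but c and c have no common successor.
(b): holds.
(c): fails — Rwu and Rwu but u and u have no common successor.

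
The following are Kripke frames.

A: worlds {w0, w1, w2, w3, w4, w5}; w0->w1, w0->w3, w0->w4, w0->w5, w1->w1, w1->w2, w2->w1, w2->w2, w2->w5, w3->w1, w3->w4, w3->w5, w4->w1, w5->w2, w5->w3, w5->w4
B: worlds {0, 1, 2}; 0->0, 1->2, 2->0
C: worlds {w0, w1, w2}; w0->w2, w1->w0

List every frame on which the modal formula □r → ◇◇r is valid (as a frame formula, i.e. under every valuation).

A

The schema corresponds to a generalized confluence (Geach) condition: ∀x ∃w (xRw ∧ xR²w).
A: holds.
B: fails — at 1 but no w with 1Rw and 1R²w.
C: fails — at w0 but no w with w0Rw and w0R²w.
Valid on: A.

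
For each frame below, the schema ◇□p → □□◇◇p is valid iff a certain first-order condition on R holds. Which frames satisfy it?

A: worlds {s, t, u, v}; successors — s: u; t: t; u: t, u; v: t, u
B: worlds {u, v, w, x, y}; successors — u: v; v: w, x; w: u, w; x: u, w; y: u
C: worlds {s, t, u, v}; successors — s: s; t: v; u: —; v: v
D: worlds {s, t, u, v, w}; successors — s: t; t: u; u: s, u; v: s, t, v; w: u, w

A, C

The schema corresponds to a generalized confluence (Geach) condition: ∀x ∀y ∀z ((xRy ∧ xR²z) → ∃w (yRw ∧ zR²w)).
A: satisfies the condition.
B: fails — wRu, wR²u but no t with uRt and uR²t.
C: satisfies the condition.
D: fails — uRs, uR²s but no w* with sRw* and sR²w*.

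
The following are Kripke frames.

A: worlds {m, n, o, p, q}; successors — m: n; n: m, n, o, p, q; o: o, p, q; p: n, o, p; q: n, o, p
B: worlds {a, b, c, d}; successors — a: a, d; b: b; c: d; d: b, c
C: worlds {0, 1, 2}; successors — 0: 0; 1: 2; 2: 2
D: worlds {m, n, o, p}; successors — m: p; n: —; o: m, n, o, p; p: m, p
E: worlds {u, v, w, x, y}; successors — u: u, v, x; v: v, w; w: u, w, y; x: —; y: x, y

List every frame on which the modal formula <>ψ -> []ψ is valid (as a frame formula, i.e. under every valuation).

C

This is the axiom for partial functionality; its first-order frame correspondent is forall x forall y forall z (Rxy & Rxz -> y = z).
A: fails — n sees both m and n.
B: fails — a sees both a and d.
C: holds.
D: fails — o sees both m and n.
E: fails — u sees both u and v.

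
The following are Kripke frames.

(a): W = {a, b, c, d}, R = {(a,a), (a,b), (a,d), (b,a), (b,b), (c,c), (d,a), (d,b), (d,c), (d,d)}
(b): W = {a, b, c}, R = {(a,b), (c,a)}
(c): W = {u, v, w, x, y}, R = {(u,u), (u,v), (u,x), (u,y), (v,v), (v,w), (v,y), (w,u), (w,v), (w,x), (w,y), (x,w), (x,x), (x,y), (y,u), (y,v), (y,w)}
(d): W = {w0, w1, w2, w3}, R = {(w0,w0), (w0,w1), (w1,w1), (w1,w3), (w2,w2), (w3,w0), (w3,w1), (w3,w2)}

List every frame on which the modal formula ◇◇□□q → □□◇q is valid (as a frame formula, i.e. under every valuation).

Frame correspondent (Sahlqvist): ∀x ∀y ∀z ((xR²y ∧ xR²z) → ∃w (yR²w ∧ zRw)) — i.e. a generalized confluence (Geach) condition.
(a): fails — aR²b, aR²c but no w with bR²w and cRw.
(b): fails — cR²b, cR²b but no w with bR²w and bRw.
(c): condition met.
(d): fails — w1R²w0, w1R²w2 but no w with w0R²w and w2Rw.
Valid on: (c).

(c)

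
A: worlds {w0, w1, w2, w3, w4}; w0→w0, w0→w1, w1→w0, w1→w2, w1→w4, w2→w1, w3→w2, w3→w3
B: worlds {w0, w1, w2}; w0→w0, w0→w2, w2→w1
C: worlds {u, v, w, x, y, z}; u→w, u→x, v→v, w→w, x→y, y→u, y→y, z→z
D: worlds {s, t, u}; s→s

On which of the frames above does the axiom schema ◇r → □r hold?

D

This is the axiom for partial functionality; its first-order frame correspondent is ∀x ∀y ∀z (Rxy ∧ Rxz → y = z).
A: fails — w0 sees both w0 and w1.
B: fails — w0 sees both w0 and w2.
C: fails — u sees both w and x.
D: condition met.
Valid on: D.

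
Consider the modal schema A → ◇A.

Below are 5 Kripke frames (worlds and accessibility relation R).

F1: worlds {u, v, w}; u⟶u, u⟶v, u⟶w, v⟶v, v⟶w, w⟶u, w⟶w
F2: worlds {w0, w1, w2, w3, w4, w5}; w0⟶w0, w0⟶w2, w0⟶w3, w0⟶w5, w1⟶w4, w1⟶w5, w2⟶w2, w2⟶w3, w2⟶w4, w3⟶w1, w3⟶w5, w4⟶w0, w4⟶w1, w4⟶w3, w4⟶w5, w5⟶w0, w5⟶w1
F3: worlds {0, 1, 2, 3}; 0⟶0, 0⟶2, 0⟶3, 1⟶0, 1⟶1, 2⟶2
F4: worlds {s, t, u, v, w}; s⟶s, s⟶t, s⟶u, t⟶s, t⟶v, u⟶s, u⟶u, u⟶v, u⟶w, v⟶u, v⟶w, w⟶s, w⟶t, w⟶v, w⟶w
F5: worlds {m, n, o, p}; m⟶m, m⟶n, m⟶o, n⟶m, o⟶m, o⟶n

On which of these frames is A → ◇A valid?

F1

The schema corresponds to reflexivity: ∀x Rxx.
F1: condition met.
F2: fails — world w1 does not see itself.
F3: fails — world 3 does not see itself.
F4: fails — world t does not see itself.
F5: fails — world n does not see itself.
Valid on: F1.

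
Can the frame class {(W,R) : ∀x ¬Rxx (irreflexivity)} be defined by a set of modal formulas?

If a class were modally definable it would be closed under surjective bounded morphisms (Goldblatt–Thomason).
The 5-cycle (worlds w0,w1,w2,w3,w4 with w0→w1→w2→w3→w4→w0) is irreflexive, and the map sending every world to a single reflexive point • is a surjective bounded morphism (forth: every edge maps to (•,•); back: every world has a successor). So any modal formula valid on the 5-cycle is also valid on the reflexive point, which is not irreflexive.
So the class is not modally definable.

Not definable by any modal formula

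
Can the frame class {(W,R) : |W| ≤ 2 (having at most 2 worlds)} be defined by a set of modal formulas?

No

If a class were modally definable it would be closed under disjoint unions (Goldblatt–Thomason).
Any modal formula valid on each of 3 disjoint one-world frames is valid on their disjoint union (validity is preserved under disjoint unions). Each one-world frame has |W|=1≤2, but the union has |W|=3.
So no modal formula (or set of formulas) defines exactly the |W|≤2 frames.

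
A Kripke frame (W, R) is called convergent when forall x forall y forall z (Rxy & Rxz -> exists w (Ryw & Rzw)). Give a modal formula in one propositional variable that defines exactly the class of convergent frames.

◇□p → □◇p

The condition is convergence. The .2 schema ◇□p → □◇p defines it.
Suppose ◇□p→□◇p is valid. Take Rxy, Rxz and set V(p)={w : Ryw}. Then □p at y so ◇□p at x, so □◇p at x, so ◇p at z, giving w with Rzw and Ryw.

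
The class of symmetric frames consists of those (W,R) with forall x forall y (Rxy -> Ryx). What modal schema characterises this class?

The condition is symmetry. The B schema p → □◇p defines it.
Suppose p→□◇p is valid. Take Rxy and set V(p)={x}. Then p at x, so □◇p at x, so ◇p at y, so some z with Ryz has p; z=x, i.e. Ryx.

p → □◇p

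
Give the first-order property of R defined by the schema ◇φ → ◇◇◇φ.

∀x ∀y (xRy → ∃w (y = w ∧ xR³w))

This is a Sahlqvist (Geach-type) schema ◇^1□^0φ → □^0◇^3φ.
Minimal-valuation argument: fix x; take any y with xR^1y and any z with xR^0z. Set V(φ) to the set of worlds R-reachable from y in exactly 0 steps. Then □^0φ holds at y, so the antecedent holds at x; validity forces ◇^3φ at z, giving a w with zR^3w and yR^0w.
First-order correspondent: ∀x ∀y (xRy → ∃w (y = w ∧ xR³w)).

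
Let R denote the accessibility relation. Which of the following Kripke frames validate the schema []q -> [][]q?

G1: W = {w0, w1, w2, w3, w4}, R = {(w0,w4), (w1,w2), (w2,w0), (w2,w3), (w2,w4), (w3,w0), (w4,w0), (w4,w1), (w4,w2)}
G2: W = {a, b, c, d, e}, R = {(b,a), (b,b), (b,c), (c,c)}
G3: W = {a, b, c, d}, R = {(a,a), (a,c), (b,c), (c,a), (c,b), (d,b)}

G2

The schema corresponds to transitivity: forall x forall y forall z (Rxy & Ryz -> Rxz).
G1: fails — Rw1w2 and Rw2w4 but not Rw1w4.
G2: satisfies the condition.
G3: fails — Rbc and Rcb but not Rbb.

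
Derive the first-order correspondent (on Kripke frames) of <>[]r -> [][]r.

This is a Sahlqvist (Geach-type) schema ◇^1□^1r → □^2◇^0r.
Minimal-valuation argument: fix x; take any y with xR^1y and any z with xR^2z. Set V(r) to the set of worlds R-reachable from y in exactly 1 step. Then □^1r holds at y, so the antecedent holds at x; validity forces ◇^0r at z, giving a w with zR^0w and yR^1w.
First-order correspondent: forall x forall y forall z ((xRy & x R^2 z) -> exists w (yRw & z = w)).

forall x forall y forall z ((xRy & x R^2 z) -> exists w (yRw & z = w))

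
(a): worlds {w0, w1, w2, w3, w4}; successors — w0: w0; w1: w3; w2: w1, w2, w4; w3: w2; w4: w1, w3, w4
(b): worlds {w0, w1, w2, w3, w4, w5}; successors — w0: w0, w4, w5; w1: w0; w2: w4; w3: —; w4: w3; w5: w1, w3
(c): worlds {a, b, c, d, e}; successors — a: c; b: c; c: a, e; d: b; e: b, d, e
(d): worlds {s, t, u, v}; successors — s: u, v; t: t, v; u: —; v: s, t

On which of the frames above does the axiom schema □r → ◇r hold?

(a), (c)

Frame correspondent (Sahlqvist): ∀x ∃y Rxy — i.e. seriality.
(a): holds.
(b): fails — world w3 has no successor.
(c): holds.
(d): fails — world u has no successor.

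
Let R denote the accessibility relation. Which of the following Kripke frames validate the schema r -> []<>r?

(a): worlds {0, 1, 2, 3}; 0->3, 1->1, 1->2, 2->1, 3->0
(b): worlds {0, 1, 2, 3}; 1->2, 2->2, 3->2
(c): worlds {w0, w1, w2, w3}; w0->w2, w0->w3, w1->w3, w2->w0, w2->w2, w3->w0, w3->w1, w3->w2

The schema corresponds to symmetry: forall x forall y (Rxy -> Ryx).
(a): ✓.
(b): fails — R12 but not R21.
(c): fails — Rw3w2 but not Rw2w3.
Valid on: (a).

(a)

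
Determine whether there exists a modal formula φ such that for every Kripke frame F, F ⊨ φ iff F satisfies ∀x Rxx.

Definable; □r → r defines it

Yes: it is reflexivity, defined by the T schema □r → r.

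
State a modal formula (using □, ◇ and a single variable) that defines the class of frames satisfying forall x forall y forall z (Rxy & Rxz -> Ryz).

◇r → □◇r

A defining formula is ◇r → □◇r (the 5 axiom).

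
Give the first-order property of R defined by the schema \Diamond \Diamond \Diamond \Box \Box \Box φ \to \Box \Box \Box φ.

This is a Sahlqvist (Geach-type) schema ◇^3□^3φ → □^3◇^0φ.
Minimal-valuation argument: fix x; take any y with xR^3y and any z with xR^3z. Set V(φ) to the set of worlds R-reachable from y in exactly 3 steps. Then □^3φ holds at y, so the antecedent holds at x; validity forces ◇^0φ at z, giving a w with zR^0w and yR^3w.
First-order correspondent: \forall x \forall y \forall z ((x R^3 y \wedge x R^3 z) \to \exists w (y R^3 w \wedge z = w)).

\forall x \forall y \forall z ((x R^3 y \wedge x R^3 z) \to \exists w (y R^3 w \wedge z = w))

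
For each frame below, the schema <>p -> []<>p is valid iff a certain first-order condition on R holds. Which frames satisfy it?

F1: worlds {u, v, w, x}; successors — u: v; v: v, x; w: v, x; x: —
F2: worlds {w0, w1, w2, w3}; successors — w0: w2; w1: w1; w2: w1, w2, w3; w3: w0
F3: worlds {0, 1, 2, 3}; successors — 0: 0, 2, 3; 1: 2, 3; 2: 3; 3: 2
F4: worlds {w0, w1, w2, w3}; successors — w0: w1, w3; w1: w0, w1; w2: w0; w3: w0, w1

Frame correspondent (Sahlqvist): forall x forall y forall z (Rxy & Rxz -> Ryz) — i.e. the Euclidean property.
F1: fails — Rvx and Rvv but not Rxv.
F2: fails — Rw2w1 and Rw2w2 but not Rw1w2.
F3: fails — R02 and R00 but not R20.
F4: fails — Rw0w1 and Rw0w3 but not Rw1w3.

none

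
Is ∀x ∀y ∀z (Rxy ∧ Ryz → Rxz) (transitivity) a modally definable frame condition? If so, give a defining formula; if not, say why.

This is a Sahlqvist condition; the 4 axiom □r → □□r defines it.

Yes, by □r → □□r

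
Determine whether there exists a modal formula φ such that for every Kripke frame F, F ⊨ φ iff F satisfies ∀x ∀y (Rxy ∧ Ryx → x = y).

No — not modally definable

If a class were modally definable it would be closed under surjective bounded morphisms (Goldblatt–Thomason).
The 4-cycle (worlds 0,1,2,3 with 0→1→2→3→0) is antisymmetric. Sending even-indexed worlds to s and odd-indexed worlds to t is a surjective bounded morphism onto the two-world frame with s↔t, which is not antisymmetric.
So the class is not modally definable.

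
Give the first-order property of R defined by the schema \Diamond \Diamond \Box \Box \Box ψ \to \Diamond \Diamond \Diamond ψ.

This is a Sahlqvist (Geach-type) schema ◇^2□^3ψ → □^0◇^3ψ.
First-order correspondent: \forall x \forall y (x R^2 y \to \exists w (y R^3 w \wedge x R^3 w)).

\forall x \forall y (x R^2 y \to \exists w (y R^3 w \wedge x R^3 w))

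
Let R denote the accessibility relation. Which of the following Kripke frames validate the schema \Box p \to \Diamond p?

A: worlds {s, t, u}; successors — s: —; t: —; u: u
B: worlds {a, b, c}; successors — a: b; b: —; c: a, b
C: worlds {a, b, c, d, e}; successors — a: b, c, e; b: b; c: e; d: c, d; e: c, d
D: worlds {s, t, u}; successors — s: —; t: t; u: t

The schema corresponds to seriality: \forall x \exists y Rxy.
A: fails — world s has no successor.
B: fails — world b has no successor.
C: ✓.
D: fails — world s has no successor.

C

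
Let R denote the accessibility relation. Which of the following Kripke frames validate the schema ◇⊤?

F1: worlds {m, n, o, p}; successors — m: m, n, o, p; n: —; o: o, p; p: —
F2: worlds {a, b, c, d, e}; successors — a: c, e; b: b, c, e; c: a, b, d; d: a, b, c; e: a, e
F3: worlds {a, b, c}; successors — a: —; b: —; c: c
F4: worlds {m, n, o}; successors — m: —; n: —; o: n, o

F2

The schema corresponds to seriality: ∀x ∃y Rxy.
F1: fails — world n has no successor.
F2: holds.
F3: fails — world a has no successor.
F4: fails — world m has no successor.
Valid on: F2.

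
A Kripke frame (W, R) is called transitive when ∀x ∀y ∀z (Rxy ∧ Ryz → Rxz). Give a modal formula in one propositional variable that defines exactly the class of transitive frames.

□q → □□q

A defining formula is □q → □□q (the 4 axiom).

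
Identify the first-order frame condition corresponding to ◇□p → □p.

The Euclidean property

Equivalently (dual form): ◇p → □◇p.
Suppose ◇p→□◇p is valid. Take Rxy, Rxz and set V(p)={y}. Then ◇p at x, so □◇p at x, so ◇p at z, so some w with Rzw has p; w=y, i.e. Rzy. By symmetry of the argument, Ryz.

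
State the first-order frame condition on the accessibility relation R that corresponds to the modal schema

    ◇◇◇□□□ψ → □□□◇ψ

∀x ∀y ∀z ((xR³y ∧ xR³z) → ∃w (yR³w ∧ zRw))

This is a Sahlqvist (Geach-type) schema ◇^3□^3ψ → □^3◇^1ψ.
First-order correspondent: ∀x ∀y ∀z ((xR³y ∧ xR³z) → ∃w (yR³w ∧ zRw)).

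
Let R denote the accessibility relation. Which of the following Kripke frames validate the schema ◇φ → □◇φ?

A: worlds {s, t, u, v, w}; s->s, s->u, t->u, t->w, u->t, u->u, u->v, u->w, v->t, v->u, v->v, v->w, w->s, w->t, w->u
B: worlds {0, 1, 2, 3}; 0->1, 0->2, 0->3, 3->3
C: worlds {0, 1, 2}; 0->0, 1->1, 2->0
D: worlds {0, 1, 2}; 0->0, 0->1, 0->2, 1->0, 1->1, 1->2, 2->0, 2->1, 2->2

C, D

The schema corresponds to the Euclidean property: ∀x ∀y ∀z (Rxy ∧ Rxz → Ryz).
A: fails — Rsu and Rss but not Rus.
B: fails — R01 and R01 but not R11.
C: holds.
D: holds.
Valid on: C, D.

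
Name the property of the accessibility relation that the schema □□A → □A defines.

density: ∀x ∀y (Rxy → ∃z (Rxz ∧ Rzy))

Suppose □□A→□A is valid. Take Rxy and set V(A)={w : xR²w}. Then □□A at x, so □A at x, so A at y, i.e. ∃z(Rxz∧Rzy).
The converse is a direct semantic check.
So the correspondent is density.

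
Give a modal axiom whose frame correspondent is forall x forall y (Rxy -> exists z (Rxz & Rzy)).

The condition is density. The C4 schema □□s → □s defines it.
Suppose □□s→□s is valid. Take Rxy and set V(s)={w : xR²w}. Then □□s at x, so □s at x, so s at y, i.e. ∃z(Rxz∧Rzy).

□□s → □s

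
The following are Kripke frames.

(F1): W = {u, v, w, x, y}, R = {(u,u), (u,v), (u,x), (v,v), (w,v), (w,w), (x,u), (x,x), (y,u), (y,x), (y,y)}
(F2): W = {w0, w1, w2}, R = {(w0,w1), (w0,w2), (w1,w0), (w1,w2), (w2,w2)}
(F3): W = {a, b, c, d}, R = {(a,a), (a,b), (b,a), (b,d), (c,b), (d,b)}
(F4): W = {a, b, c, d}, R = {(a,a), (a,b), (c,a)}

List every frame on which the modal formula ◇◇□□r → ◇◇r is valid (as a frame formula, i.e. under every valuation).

(F1), (F2), (F3)

Frame correspondent (Sahlqvist): ∀x ∀y (xR²y → ∃w (yR²w ∧ xR²w)) — i.e. a generalized confluence (Geach) condition.
(F1): holds.
(F2): holds.
(F3): holds.
(F4): fails — aR²b but no w with bR²w and aR²w.
Valid on: (F1), (F2), (F3).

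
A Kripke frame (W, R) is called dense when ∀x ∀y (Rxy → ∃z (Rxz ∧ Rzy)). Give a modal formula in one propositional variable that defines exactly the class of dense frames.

A defining formula is □□q → □q (the C4 axiom).
Suppose □□q→□q is valid. Take Rxy and set V(q)={w : xR²w}. Then □□q at x, so □q at x, so q at y, i.e. ∃z(Rxz∧Rzy).

□□q → □q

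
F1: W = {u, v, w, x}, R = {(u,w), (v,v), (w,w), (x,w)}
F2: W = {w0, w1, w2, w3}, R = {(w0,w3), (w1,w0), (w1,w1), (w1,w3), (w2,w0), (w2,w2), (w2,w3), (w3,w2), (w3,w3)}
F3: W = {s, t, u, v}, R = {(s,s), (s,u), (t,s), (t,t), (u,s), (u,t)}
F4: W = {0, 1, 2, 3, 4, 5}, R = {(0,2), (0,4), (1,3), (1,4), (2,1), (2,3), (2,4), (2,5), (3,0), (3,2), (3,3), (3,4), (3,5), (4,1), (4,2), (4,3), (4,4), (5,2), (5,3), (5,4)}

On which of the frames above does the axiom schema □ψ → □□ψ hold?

Frame correspondent (Sahlqvist): ∀x ∀y ∀z (Rxy ∧ Ryz → Rxz) — i.e. transitivity.
F1: condition met.
F2: fails — Rw3w2 and Rw2w0 but not Rw3w0.
F3: fails — Rus and Rsu but not Ruu.
F4: fails — R34 and R41 but not R31.
Valid on: F1.

F1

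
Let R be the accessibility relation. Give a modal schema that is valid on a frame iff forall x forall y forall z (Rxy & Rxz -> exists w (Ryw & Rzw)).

The condition is convergence. The .2 schema ◇□p → □◇p defines it.

◇□p → □◇p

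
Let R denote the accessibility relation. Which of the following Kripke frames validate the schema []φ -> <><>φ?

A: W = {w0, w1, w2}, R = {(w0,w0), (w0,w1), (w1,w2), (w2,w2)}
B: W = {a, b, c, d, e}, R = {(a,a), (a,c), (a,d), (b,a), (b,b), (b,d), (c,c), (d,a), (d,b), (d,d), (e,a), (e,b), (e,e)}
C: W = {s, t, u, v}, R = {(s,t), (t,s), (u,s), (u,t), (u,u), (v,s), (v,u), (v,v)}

Frame correspondent (Sahlqvist): forall x exists w (xRw & x R^2 w) — i.e. a generalized confluence (Geach) condition.
A: ✓.
B: ✓.
C: fails — at s but no w with sRw and sR²w.

A, B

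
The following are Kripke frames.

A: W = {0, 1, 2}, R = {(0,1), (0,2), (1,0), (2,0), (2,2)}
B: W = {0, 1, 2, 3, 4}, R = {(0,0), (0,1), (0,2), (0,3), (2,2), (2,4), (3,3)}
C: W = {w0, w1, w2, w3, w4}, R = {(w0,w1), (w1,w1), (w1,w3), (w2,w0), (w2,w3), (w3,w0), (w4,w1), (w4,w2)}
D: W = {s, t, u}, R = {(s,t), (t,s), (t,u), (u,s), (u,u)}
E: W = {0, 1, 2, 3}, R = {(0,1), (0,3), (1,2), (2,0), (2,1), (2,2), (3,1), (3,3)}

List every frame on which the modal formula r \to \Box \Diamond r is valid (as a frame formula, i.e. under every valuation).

Frame correspondent (Sahlqvist): \forall x \forall y (Rxy \to Ryx) — i.e. symmetry.
A: holds.
B: fails — R02 but not R20.
C: fails — Rw1w3 but not Rw3w1.
D: fails — Rus but not Rsu.
E: fails — R31 but not R13.
Valid on: A.

A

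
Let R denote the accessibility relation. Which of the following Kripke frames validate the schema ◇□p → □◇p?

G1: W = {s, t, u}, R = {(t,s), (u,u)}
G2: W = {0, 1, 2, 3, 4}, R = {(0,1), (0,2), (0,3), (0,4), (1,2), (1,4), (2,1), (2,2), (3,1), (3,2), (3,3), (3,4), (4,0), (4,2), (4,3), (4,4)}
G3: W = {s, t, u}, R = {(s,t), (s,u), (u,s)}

G2

This is the axiom for convergence; its first-order frame correspondent is ∀x ∀y ∀z (Rxy ∧ Rxz → ∃w (Ryw ∧ Rzw)).
G1: fails — Rts and Rts but s and s have no common successor.
G2: holds.
G3: fails — Rsu and Rst but u and t have no common successor.
Valid on: G2.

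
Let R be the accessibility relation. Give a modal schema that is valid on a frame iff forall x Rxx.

□r → r

A defining formula is □r → r (the T axiom).
Suppose □r→r is valid. At any x set V(r)={w : Rxw}. Then □r holds at x, so r holds at x, i.e. Rxx.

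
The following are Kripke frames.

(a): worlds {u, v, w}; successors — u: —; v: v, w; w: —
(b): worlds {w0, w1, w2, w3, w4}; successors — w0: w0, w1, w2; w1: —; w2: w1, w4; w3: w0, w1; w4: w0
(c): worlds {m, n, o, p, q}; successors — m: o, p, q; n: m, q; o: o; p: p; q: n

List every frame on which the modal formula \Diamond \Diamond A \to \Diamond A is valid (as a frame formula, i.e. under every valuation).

The schema corresponds to transitivity: \forall x \forall y \forall z (Rxy \wedge Ryz \to Rxz).
(a): holds.
(b): fails — Rw2w4 and Rw4w0 but not Rw2w0.
(c): fails — Rnq and Rqn but not Rnn.

(a)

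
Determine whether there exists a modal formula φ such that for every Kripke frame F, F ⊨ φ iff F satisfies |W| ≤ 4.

Modal frame validity is preserved under disjoint unions.
Any modal formula valid on each of 5 disjoint one-world frames is valid on their disjoint union (validity is preserved under disjoint unions). Each one-world frame has |W|=1≤4, but the union has |W|=5.
So no modal formula (or set of formulas) defines exactly the |W|≤4 frames.

Not definable by any modal formula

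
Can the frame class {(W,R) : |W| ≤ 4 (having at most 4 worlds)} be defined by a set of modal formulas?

No — not modally definable

If a class were modally definable it would be closed under disjoint unions (Goldblatt–Thomason).
Any modal formula valid on each of 5 disjoint one-world frames is valid on their disjoint union (validity is preserved under disjoint unions). Each one-world frame has |W|=1≤4, but the union has |W|=5.
So no modal formula (or set of formulas) defines exactly the |W|≤4 frames.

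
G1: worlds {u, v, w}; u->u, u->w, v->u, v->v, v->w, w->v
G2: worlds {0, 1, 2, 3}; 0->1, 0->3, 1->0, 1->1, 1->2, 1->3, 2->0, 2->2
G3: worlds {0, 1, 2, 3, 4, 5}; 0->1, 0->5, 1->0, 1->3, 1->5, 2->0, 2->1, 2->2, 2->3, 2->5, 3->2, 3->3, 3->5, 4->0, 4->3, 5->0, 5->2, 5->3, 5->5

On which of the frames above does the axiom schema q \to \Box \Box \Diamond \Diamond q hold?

G1

The schema corresponds to a generalized confluence (Geach) condition: \forall x \forall z (x R^2 z \to \exists w (x = w \wedge z R^2 w)).
G1: satisfies the condition.
G2: fails — 0R²3 but no w with 0=w and 3R²w.
G3: fails — 1R²0 but no w with 1=w and 0R²w.
Valid on: G1.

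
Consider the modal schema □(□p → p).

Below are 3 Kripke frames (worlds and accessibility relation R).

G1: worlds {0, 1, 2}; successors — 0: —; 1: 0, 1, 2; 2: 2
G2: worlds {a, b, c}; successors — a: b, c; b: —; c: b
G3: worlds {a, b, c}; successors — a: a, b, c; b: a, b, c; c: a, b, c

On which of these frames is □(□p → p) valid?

The schema corresponds to shift-reflexivity: ∀x ∀y (Rxy → Ryy).
G1: fails — R10 but not R00.
G2: fails — Rac but not Rcc.
G3: satisfies the condition.
Valid on: G3.

G3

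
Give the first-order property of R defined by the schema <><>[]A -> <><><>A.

forall x forall y (x R^2 y -> exists w (yRw & x R^3 w))

This is a Sahlqvist (Geach-type) schema ◇^2□^1A → □^0◇^3A.
First-order correspondent: forall x forall y (x R^2 y -> exists w (yRw & x R^3 w)).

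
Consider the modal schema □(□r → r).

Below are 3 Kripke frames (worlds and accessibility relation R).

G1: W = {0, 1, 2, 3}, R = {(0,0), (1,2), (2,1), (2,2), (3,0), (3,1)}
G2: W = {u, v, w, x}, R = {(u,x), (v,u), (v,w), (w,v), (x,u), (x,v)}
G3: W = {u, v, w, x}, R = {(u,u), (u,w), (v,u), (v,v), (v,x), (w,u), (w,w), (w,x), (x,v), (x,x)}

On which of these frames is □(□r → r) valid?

Frame correspondent (Sahlqvist): ∀x ∀y (Rxy → Ryy) — i.e. shift-reflexivity.
G1: fails — R31 but not R11.
G2: fails — Rvw but not Rww.
G3: satisfies the condition.

G3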